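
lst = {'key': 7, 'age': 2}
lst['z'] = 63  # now {'key': 7, 'age': 2, 'z': 63}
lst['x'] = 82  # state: {'key': 7, 'age': 2, 'z': 63, 'x': 82}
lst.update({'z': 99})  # {'key': 7, 'age': 2, 'z': 99, 'x': 82}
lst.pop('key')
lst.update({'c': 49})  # {'age': 2, 'z': 99, 'x': 82, 'c': 49}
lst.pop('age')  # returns 2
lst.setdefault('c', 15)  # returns 49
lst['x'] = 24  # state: {'z': 99, 'x': 24, 'c': 49}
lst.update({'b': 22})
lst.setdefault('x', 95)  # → 24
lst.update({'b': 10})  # {'z': 99, 'x': 24, 'c': 49, 'b': 10}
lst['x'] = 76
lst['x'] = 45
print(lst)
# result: {'z': 99, 'x': 45, 'c': 49, 'b': 10}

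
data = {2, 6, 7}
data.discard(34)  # {2, 6, 7}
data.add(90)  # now {2, 6, 7, 90}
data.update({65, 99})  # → {2, 6, 7, 65, 90, 99}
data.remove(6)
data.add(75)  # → {2, 7, 65, 75, 90, 99}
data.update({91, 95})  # {2, 7, 65, 75, 90, 91, 95, 99}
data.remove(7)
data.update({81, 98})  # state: {2, 65, 75, 81, 90, 91, 95, 98, 99}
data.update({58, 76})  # {2, 58, 65, 75, 76, 81, 90, 91, 95, 98, 99}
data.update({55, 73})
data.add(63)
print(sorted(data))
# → [2, 55, 58, 63, 65, 73, 75, 76, 81, 90, 91, 95, 98, 99]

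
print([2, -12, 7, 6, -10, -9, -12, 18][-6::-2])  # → [7, 2]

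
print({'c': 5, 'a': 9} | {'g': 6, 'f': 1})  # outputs {'c': 5, 'a': 9, 'g': 6, 'f': 1}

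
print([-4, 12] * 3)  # [-4, 12, -4, 12, -4, 12]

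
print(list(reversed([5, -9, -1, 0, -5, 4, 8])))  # [8, 4, -5, 0, -1, -9, 5]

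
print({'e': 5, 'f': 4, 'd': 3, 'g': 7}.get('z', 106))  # 106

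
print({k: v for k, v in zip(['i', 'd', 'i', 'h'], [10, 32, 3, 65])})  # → {'i': 3, 'd': 32, 'h': 65}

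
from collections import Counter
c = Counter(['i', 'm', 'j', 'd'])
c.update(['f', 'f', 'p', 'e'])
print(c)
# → Counter({'f': 2, 'i': 1, 'm': 1, 'j': 1, 'd': 1, 'p': 1, 'e': 1})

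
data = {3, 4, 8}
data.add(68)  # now {3, 4, 8, 68}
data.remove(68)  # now {3, 4, 8}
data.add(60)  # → {3, 4, 8, 60}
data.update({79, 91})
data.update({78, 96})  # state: {3, 4, 8, 60, 78, 79, 91, 96}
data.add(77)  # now {3, 4, 8, 60, 77, 78, 79, 91, 96}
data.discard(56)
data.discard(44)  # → {3, 4, 8, 60, 77, 78, 79, 91, 96}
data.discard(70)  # {3, 4, 8, 60, 77, 78, 79, 91, 96}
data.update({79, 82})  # {3, 4, 8, 60, 77, 78, 79, 82, 91, 96}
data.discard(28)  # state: {3, 4, 8, 60, 77, 78, 79, 82, 91, 96}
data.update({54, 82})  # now {3, 4, 8, 54, 60, 77, 78, 79, 82, 91, 96}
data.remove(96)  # {3, 4, 8, 54, 60, 77, 78, 79, 82, 91}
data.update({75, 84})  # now {3, 4, 8, 54, 60, 75, 77, 78, 79, 82, 84, 91}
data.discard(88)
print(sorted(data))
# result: [3, 4, 8, 54, 60, 75, 77, 78, 79, 82, 84, 91]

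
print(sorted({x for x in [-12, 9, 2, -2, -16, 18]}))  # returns [-16, -12, -2, 2, 9, 18]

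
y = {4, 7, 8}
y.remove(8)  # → {4, 7}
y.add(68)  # {4, 7, 68}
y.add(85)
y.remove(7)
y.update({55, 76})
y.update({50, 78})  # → {4, 50, 55, 68, 76, 78, 85}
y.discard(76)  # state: {4, 50, 55, 68, 78, 85}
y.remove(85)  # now {4, 50, 55, 68, 78}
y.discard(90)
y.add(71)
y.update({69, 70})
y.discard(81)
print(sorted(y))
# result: [4, 50, 55, 68, 69, 70, 71, 78]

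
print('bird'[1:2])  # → i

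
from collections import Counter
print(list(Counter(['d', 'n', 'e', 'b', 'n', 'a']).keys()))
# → ['d', 'n', 'e', 'b', 'a']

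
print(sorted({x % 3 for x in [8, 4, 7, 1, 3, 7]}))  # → [0, 1, 2]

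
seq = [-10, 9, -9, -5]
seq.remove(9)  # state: [-10, -9, -5]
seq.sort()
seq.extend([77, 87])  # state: [-10, -9, -5, 77, 87]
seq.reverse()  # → [87, 77, -5, -9, -10]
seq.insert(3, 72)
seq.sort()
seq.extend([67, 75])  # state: [-10, -9, -5, 72, 77, 87, 67, 75]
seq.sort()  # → [-10, -9, -5, 67, 72, 75, 77, 87]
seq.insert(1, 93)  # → [-10, 93, -9, -5, 67, 72, 75, 77, 87]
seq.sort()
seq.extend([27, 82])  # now [-10, -9, -5, 67, 72, 75, 77, 87, 93, 27, 82]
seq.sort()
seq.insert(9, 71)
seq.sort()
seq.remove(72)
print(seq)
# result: [-10, -9, -5, 27, 67, 71, 75, 77, 82, 87, 93]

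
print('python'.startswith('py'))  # True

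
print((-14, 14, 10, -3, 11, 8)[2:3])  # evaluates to (10,)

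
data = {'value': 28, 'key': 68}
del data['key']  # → {'value': 28}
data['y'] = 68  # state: {'value': 28, 'y': 68}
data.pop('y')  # 68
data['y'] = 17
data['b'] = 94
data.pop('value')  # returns 28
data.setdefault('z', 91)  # 91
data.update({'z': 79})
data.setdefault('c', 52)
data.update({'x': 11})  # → {'y': 17, 'b': 94, 'z': 79, 'c': 52, 'x': 11}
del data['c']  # {'y': 17, 'b': 94, 'z': 79, 'x': 11}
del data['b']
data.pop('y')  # 17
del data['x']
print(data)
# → {'z': 79}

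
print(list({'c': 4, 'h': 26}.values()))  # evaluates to [4, 26]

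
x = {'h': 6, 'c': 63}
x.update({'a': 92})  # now {'h': 6, 'c': 63, 'a': 92}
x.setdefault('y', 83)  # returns 83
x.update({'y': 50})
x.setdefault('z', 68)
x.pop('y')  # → 50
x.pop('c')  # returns 63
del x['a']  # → {'h': 6, 'z': 68}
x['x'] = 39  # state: {'h': 6, 'z': 68, 'x': 39}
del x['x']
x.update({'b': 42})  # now {'h': 6, 'z': 68, 'b': 42}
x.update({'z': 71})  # {'h': 6, 'z': 71, 'b': 42}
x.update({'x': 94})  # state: {'h': 6, 'z': 71, 'b': 42, 'x': 94}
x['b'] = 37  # {'h': 6, 'z': 71, 'b': 37, 'x': 94}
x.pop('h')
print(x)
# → {'z': 71, 'b': 37, 'x': 94}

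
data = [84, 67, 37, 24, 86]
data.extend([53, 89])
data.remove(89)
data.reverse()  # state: [53, 86, 24, 37, 67, 84]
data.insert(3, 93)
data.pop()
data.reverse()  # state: [67, 37, 93, 24, 86, 53]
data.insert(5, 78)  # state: [67, 37, 93, 24, 86, 78, 53]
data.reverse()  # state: [53, 78, 86, 24, 93, 37, 67]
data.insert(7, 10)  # [53, 78, 86, 24, 93, 37, 67, 10]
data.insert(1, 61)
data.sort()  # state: [10, 24, 37, 53, 61, 67, 78, 86, 93]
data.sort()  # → [10, 24, 37, 53, 61, 67, 78, 86, 93]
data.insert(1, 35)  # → [10, 35, 24, 37, 53, 61, 67, 78, 86, 93]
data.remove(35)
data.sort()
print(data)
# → [10, 24, 37, 53, 61, 67, 78, 86, 93]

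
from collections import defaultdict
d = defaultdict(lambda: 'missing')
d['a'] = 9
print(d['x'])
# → missing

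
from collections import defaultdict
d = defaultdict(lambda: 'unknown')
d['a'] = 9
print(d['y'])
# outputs unknown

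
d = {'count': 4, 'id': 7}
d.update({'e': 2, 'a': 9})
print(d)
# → {'count': 4, 'id': 7, 'e': 2, 'a': 9}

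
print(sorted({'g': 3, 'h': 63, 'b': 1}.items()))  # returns [('b', 1), ('g', 3), ('h', 63)]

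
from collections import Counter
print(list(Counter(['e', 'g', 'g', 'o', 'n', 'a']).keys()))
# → ['e', 'g', 'o', 'n', 'a']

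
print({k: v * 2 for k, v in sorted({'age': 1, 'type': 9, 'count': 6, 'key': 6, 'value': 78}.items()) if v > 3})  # {'count': 12, 'key': 12, 'type': 18, 'value': 156}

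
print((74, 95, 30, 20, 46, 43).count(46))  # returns 1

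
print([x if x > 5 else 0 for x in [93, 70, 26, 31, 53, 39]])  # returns [93, 70, 26, 31, 53, 39]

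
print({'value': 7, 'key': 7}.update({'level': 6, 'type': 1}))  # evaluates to None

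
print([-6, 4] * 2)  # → [-6, 4, -6, 4]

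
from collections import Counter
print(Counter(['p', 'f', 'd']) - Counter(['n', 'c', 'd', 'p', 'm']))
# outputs Counter({'f': 1})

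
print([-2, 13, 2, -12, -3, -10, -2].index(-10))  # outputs 5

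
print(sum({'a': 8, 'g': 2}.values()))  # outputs 10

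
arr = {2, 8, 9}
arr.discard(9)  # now {2, 8}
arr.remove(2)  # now {8}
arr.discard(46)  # {8}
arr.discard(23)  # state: {8}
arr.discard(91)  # {8}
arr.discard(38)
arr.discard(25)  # {8}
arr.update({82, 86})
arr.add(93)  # {8, 82, 86, 93}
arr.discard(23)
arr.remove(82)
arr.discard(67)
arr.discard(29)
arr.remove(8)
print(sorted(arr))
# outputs [86, 93]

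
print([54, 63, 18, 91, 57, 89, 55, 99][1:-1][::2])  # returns [63, 91, 89]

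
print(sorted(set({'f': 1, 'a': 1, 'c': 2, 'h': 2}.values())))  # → [1, 2]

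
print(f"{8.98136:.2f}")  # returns 8.98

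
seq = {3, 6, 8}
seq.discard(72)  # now {3, 6, 8}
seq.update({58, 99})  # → {3, 6, 8, 58, 99}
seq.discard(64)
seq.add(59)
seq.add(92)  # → {3, 6, 8, 58, 59, 92, 99}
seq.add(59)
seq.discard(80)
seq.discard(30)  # {3, 6, 8, 58, 59, 92, 99}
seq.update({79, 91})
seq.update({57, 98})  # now {3, 6, 8, 57, 58, 59, 79, 91, 92, 98, 99}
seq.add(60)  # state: {3, 6, 8, 57, 58, 59, 60, 79, 91, 92, 98, 99}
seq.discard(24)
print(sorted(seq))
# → [3, 6, 8, 57, 58, 59, 60, 79, 91, 92, 98, 99]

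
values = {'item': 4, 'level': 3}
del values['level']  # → {'item': 4}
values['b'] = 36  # {'item': 4, 'b': 36}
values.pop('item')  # 4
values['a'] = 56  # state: {'b': 36, 'a': 56}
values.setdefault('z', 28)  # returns 28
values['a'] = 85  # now {'b': 36, 'a': 85, 'z': 28}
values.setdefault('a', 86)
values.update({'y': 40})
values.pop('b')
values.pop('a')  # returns 85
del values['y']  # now {'z': 28}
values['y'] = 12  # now {'z': 28, 'y': 12}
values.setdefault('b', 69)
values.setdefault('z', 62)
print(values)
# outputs {'z': 28, 'y': 12, 'b': 69}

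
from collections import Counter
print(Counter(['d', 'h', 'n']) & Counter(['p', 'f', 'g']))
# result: Counter()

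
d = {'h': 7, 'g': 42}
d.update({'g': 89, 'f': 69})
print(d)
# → {'h': 7, 'g': 89, 'f': 69}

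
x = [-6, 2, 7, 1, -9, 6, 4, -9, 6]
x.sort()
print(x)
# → [-9, -9, -6, 1, 2, 4, 6, 6, 7]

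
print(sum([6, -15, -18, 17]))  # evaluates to -10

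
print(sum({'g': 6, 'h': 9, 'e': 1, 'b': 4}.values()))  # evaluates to 20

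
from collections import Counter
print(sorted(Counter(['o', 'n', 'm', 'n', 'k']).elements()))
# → ['k', 'm', 'n', 'n', 'o']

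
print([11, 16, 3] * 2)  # [11, 16, 3, 11, 16, 3]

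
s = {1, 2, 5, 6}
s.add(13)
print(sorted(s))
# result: [1, 2, 5, 6, 13]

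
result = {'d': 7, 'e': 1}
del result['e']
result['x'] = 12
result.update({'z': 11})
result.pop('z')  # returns 11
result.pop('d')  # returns 7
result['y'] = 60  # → {'x': 12, 'y': 60}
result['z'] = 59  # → {'x': 12, 'y': 60, 'z': 59}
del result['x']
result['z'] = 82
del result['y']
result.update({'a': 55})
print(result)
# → {'z': 82, 'a': 55}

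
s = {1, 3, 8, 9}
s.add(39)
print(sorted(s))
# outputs [1, 3, 8, 9, 39]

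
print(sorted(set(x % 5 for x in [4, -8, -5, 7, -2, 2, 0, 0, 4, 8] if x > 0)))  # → [2, 3, 4]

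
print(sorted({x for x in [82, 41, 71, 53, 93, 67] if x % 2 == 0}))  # [82]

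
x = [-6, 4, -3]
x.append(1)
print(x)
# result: [-6, 4, -3, 1]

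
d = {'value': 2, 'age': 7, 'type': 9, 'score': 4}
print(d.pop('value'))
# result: 2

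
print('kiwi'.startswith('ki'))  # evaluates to True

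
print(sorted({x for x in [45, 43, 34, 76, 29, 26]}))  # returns [26, 29, 34, 43, 45, 76]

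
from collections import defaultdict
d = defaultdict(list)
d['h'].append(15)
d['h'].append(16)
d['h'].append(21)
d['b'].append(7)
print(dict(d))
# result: {'h': [15, 16, 21], 'b': [7]}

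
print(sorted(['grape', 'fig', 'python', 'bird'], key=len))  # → ['fig', 'bird', 'grape', 'python']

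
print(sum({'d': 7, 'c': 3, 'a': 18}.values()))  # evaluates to 28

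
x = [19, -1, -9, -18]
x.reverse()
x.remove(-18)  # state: [-9, -1, 19]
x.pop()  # 19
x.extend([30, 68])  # [-9, -1, 30, 68]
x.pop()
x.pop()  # 30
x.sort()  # [-9, -1]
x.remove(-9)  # [-1]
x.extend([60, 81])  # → [-1, 60, 81]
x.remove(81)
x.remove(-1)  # [60]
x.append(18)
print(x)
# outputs [60, 18]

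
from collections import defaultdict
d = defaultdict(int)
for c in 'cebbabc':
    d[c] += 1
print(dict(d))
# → {'c': 2, 'e': 1, 'b': 3, 'a': 1}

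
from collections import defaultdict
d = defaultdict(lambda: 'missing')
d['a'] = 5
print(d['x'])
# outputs missing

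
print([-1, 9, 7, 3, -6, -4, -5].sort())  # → None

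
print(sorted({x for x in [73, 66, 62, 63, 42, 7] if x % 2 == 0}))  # [42, 62, 66]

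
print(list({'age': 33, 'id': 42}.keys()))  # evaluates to ['age', 'id']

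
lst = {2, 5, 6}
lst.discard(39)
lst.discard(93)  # {2, 5, 6}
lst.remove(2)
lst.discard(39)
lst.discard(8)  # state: {5, 6}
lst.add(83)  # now {5, 6, 83}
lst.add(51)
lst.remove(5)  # {6, 51, 83}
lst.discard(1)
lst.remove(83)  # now {6, 51}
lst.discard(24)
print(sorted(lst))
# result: [6, 51]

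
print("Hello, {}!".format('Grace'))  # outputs Hello, Grace!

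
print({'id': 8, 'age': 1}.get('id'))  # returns 8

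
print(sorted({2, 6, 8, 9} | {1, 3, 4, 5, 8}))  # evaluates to [1, 2, 3, 4, 5, 6, 8, 9]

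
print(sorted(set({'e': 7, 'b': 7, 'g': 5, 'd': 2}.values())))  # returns [2, 5, 7]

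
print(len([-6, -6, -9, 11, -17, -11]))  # 6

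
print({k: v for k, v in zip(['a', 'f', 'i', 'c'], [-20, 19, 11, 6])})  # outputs {'a': -20, 'f': 19, 'i': 11, 'c': 6}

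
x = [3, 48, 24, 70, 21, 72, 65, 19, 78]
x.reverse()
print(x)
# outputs [78, 19, 65, 72, 21, 70, 24, 48, 3]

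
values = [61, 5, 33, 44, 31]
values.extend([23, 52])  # [61, 5, 33, 44, 31, 23, 52]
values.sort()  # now [5, 23, 31, 33, 44, 52, 61]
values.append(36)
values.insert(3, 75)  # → [5, 23, 31, 75, 33, 44, 52, 61, 36]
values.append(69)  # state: [5, 23, 31, 75, 33, 44, 52, 61, 36, 69]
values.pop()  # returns 69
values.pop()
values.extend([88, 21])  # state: [5, 23, 31, 75, 33, 44, 52, 61, 88, 21]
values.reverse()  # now [21, 88, 61, 52, 44, 33, 75, 31, 23, 5]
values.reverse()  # [5, 23, 31, 75, 33, 44, 52, 61, 88, 21]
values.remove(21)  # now [5, 23, 31, 75, 33, 44, 52, 61, 88]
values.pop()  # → 88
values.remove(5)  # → [23, 31, 75, 33, 44, 52, 61]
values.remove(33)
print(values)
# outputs [23, 31, 75, 44, 52, 61]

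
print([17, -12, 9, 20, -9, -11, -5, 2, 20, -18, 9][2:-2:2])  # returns [9, -9, -5, 20]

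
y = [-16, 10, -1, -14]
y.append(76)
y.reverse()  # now [76, -14, -1, 10, -16]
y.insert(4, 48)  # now [76, -14, -1, 10, 48, -16]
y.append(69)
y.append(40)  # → [76, -14, -1, 10, 48, -16, 69, 40]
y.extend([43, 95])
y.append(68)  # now [76, -14, -1, 10, 48, -16, 69, 40, 43, 95, 68]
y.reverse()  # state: [68, 95, 43, 40, 69, -16, 48, 10, -1, -14, 76]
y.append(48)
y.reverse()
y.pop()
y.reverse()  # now [95, 43, 40, 69, -16, 48, 10, -1, -14, 76, 48]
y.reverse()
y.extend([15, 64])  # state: [48, 76, -14, -1, 10, 48, -16, 69, 40, 43, 95, 15, 64]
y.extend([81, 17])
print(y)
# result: [48, 76, -14, -1, 10, 48, -16, 69, 40, 43, 95, 15, 64, 81, 17]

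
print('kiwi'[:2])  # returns ki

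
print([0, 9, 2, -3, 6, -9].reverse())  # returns None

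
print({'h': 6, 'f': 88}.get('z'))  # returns None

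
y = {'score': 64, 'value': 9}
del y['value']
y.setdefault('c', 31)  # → 31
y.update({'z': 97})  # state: {'score': 64, 'c': 31, 'z': 97}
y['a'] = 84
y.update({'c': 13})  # {'score': 64, 'c': 13, 'z': 97, 'a': 84}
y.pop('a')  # 84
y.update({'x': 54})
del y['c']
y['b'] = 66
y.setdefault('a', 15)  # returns 15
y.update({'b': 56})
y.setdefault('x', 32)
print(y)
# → {'score': 64, 'z': 97, 'x': 54, 'b': 56, 'a': 15}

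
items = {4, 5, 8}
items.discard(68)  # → {4, 5, 8}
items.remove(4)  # {5, 8}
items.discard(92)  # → {5, 8}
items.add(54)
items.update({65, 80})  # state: {5, 8, 54, 65, 80}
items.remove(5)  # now {8, 54, 65, 80}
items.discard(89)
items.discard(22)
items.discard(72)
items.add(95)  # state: {8, 54, 65, 80, 95}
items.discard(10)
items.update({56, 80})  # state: {8, 54, 56, 65, 80, 95}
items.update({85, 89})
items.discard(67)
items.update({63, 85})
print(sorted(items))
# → [8, 54, 56, 63, 65, 80, 85, 89, 95]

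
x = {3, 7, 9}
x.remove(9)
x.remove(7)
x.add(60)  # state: {3, 60}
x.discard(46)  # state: {3, 60}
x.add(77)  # {3, 60, 77}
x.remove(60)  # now {3, 77}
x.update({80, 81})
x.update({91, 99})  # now {3, 77, 80, 81, 91, 99}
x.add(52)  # {3, 52, 77, 80, 81, 91, 99}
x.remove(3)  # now {52, 77, 80, 81, 91, 99}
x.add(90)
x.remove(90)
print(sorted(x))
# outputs [52, 77, 80, 81, 91, 99]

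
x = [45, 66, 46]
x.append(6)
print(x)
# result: [45, 66, 46, 6]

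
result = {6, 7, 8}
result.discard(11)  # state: {6, 7, 8}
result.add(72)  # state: {6, 7, 8, 72}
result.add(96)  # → {6, 7, 8, 72, 96}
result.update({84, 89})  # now {6, 7, 8, 72, 84, 89, 96}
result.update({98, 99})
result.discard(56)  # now {6, 7, 8, 72, 84, 89, 96, 98, 99}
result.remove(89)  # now {6, 7, 8, 72, 84, 96, 98, 99}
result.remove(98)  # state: {6, 7, 8, 72, 84, 96, 99}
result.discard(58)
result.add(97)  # {6, 7, 8, 72, 84, 96, 97, 99}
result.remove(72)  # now {6, 7, 8, 84, 96, 97, 99}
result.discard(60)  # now {6, 7, 8, 84, 96, 97, 99}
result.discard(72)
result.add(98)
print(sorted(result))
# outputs [6, 7, 8, 84, 96, 97, 98, 99]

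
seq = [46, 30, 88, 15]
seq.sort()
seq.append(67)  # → [15, 30, 46, 88, 67]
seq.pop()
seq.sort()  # [15, 30, 46, 88]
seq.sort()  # [15, 30, 46, 88]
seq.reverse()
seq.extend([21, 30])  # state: [88, 46, 30, 15, 21, 30]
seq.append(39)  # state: [88, 46, 30, 15, 21, 30, 39]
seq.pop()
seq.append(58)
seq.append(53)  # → [88, 46, 30, 15, 21, 30, 58, 53]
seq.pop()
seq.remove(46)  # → [88, 30, 15, 21, 30, 58]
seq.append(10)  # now [88, 30, 15, 21, 30, 58, 10]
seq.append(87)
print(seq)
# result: [88, 30, 15, 21, 30, 58, 10, 87]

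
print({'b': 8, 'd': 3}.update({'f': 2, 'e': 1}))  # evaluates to None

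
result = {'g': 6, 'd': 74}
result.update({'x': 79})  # {'g': 6, 'd': 74, 'x': 79}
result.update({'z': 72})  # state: {'g': 6, 'd': 74, 'x': 79, 'z': 72}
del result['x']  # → {'g': 6, 'd': 74, 'z': 72}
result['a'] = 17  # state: {'g': 6, 'd': 74, 'z': 72, 'a': 17}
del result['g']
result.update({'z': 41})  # {'d': 74, 'z': 41, 'a': 17}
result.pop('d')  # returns 74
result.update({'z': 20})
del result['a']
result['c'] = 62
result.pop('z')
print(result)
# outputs {'c': 62}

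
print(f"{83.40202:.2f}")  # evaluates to 83.40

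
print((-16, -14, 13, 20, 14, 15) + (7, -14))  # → (-16, -14, 13, 20, 14, 15, 7, -14)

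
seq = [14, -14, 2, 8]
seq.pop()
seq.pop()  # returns 2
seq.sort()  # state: [-14, 14]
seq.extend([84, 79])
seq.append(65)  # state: [-14, 14, 84, 79, 65]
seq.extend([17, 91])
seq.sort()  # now [-14, 14, 17, 65, 79, 84, 91]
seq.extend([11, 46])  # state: [-14, 14, 17, 65, 79, 84, 91, 11, 46]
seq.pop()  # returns 46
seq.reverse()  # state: [11, 91, 84, 79, 65, 17, 14, -14]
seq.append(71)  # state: [11, 91, 84, 79, 65, 17, 14, -14, 71]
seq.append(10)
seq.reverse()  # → [10, 71, -14, 14, 17, 65, 79, 84, 91, 11]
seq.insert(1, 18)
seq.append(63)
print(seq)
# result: [10, 18, 71, -14, 14, 17, 65, 79, 84, 91, 11, 63]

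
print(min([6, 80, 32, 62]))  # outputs 6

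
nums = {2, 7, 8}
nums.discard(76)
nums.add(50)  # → {2, 7, 8, 50}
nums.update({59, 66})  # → {2, 7, 8, 50, 59, 66}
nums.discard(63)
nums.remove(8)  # {2, 7, 50, 59, 66}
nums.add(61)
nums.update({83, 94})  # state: {2, 7, 50, 59, 61, 66, 83, 94}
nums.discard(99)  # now {2, 7, 50, 59, 61, 66, 83, 94}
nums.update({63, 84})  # {2, 7, 50, 59, 61, 63, 66, 83, 84, 94}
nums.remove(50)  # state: {2, 7, 59, 61, 63, 66, 83, 84, 94}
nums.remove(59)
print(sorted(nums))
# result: [2, 7, 61, 63, 66, 83, 84, 94]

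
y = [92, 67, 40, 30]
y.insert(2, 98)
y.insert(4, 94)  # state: [92, 67, 98, 40, 94, 30]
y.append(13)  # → [92, 67, 98, 40, 94, 30, 13]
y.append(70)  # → [92, 67, 98, 40, 94, 30, 13, 70]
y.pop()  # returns 70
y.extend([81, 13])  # [92, 67, 98, 40, 94, 30, 13, 81, 13]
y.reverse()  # [13, 81, 13, 30, 94, 40, 98, 67, 92]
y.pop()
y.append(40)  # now [13, 81, 13, 30, 94, 40, 98, 67, 40]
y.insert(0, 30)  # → [30, 13, 81, 13, 30, 94, 40, 98, 67, 40]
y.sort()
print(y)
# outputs [13, 13, 30, 30, 40, 40, 67, 81, 94, 98]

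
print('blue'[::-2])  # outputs el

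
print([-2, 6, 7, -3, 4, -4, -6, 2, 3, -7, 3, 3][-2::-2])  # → [3, 3, -6, 4, 7, -2]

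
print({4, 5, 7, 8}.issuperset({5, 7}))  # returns True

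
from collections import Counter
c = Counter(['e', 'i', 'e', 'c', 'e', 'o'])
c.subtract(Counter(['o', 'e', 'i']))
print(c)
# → Counter({'e': 2, 'c': 1, 'i': 0, 'o': 0})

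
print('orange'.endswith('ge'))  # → True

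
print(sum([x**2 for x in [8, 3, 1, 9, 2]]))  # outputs 159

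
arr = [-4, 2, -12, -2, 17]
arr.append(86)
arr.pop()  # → 86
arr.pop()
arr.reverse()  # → [-2, -12, 2, -4]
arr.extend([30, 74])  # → [-2, -12, 2, -4, 30, 74]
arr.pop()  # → 74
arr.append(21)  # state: [-2, -12, 2, -4, 30, 21]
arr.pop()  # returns 21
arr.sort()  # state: [-12, -4, -2, 2, 30]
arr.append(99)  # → [-12, -4, -2, 2, 30, 99]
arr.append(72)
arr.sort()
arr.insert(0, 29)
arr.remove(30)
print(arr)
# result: [29, -12, -4, -2, 2, 72, 99]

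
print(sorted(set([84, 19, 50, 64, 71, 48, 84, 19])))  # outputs [19, 48, 50, 64, 71, 84]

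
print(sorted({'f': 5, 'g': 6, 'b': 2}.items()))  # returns [('b', 2), ('f', 5), ('g', 6)]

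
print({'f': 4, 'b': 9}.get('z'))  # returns None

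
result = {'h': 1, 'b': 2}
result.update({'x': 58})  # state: {'h': 1, 'b': 2, 'x': 58}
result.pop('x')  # 58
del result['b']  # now {'h': 1}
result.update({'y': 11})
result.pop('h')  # 1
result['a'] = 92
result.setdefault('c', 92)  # 92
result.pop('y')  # 11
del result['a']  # {'c': 92}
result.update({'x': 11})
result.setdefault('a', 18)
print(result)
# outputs {'c': 92, 'x': 11, 'a': 18}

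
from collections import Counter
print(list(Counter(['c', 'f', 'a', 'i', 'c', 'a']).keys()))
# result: ['c', 'f', 'a', 'i']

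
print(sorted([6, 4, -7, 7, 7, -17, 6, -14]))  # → [-17, -14, -7, 4, 6, 6, 7, 7]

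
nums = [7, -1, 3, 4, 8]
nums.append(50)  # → [7, -1, 3, 4, 8, 50]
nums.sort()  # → [-1, 3, 4, 7, 8, 50]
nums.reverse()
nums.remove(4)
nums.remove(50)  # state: [8, 7, 3, -1]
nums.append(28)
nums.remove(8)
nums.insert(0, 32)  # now [32, 7, 3, -1, 28]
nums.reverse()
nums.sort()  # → [-1, 3, 7, 28, 32]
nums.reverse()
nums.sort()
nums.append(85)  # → [-1, 3, 7, 28, 32, 85]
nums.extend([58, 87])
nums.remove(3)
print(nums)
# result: [-1, 7, 28, 32, 85, 58, 87]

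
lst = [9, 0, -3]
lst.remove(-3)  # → [9, 0]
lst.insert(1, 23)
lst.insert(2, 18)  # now [9, 23, 18, 0]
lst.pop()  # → 0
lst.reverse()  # [18, 23, 9]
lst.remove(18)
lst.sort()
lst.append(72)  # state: [9, 23, 72]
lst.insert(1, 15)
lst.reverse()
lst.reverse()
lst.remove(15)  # [9, 23, 72]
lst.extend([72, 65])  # [9, 23, 72, 72, 65]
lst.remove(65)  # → [9, 23, 72, 72]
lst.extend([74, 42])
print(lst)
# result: [9, 23, 72, 72, 74, 42]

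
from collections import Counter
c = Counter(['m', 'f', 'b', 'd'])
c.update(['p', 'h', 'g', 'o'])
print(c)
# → Counter({'m': 1, 'f': 1, 'b': 1, 'd': 1, 'p': 1, 'h': 1, 'g': 1, 'o': 1})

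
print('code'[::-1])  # edoc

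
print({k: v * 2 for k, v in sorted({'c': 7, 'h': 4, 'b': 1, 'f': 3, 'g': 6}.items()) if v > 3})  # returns {'c': 14, 'g': 12, 'h': 8}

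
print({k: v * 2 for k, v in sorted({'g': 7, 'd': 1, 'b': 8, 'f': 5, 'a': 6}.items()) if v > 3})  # {'a': 12, 'b': 16, 'f': 10, 'g': 14}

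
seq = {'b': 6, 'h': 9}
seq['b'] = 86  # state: {'b': 86, 'h': 9}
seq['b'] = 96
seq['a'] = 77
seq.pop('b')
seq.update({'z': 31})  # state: {'h': 9, 'a': 77, 'z': 31}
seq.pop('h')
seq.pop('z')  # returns 31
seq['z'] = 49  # {'a': 77, 'z': 49}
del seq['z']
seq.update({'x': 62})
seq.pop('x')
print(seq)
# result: {'a': 77}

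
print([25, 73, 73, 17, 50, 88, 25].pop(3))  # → 17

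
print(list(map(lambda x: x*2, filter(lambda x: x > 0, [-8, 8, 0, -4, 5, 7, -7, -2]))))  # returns [16, 10, 14]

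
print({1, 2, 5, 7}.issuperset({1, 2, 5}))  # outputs True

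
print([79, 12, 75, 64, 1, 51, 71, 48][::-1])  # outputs [48, 71, 51, 1, 64, 75, 12, 79]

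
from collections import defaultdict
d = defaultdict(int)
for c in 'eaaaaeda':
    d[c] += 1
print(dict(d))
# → {'e': 2, 'a': 5, 'd': 1}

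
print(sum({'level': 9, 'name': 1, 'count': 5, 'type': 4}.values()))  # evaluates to 19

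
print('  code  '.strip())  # code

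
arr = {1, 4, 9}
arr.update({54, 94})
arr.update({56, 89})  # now {1, 4, 9, 54, 56, 89, 94}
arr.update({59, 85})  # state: {1, 4, 9, 54, 56, 59, 85, 89, 94}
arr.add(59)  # {1, 4, 9, 54, 56, 59, 85, 89, 94}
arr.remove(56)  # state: {1, 4, 9, 54, 59, 85, 89, 94}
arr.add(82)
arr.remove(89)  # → {1, 4, 9, 54, 59, 82, 85, 94}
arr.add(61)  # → {1, 4, 9, 54, 59, 61, 82, 85, 94}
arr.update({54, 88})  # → {1, 4, 9, 54, 59, 61, 82, 85, 88, 94}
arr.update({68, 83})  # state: {1, 4, 9, 54, 59, 61, 68, 82, 83, 85, 88, 94}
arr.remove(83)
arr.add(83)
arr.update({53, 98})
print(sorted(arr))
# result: [1, 4, 9, 53, 54, 59, 61, 68, 82, 83, 85, 88, 94, 98]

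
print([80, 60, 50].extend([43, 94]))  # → None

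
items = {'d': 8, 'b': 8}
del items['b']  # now {'d': 8}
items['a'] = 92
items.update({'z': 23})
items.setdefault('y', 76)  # 76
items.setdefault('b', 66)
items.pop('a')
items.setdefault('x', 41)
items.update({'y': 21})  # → {'d': 8, 'z': 23, 'y': 21, 'b': 66, 'x': 41}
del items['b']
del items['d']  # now {'z': 23, 'y': 21, 'x': 41}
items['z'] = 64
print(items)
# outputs {'z': 64, 'y': 21, 'x': 41}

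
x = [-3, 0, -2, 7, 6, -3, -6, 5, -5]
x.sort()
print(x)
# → [-6, -5, -3, -3, -2, 0, 5, 6, 7]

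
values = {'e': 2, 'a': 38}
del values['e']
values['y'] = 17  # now {'a': 38, 'y': 17}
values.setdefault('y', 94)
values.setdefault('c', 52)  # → 52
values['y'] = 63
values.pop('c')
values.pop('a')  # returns 38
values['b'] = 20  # {'y': 63, 'b': 20}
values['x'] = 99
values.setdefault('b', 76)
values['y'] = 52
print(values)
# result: {'y': 52, 'b': 20, 'x': 99}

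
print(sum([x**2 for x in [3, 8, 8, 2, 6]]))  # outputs 177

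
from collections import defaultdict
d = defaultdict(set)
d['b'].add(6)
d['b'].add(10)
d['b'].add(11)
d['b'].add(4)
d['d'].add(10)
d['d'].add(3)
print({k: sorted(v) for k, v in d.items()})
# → {'b': [4, 6, 10, 11], 'd': [3, 10]}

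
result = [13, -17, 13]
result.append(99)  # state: [13, -17, 13, 99]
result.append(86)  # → [13, -17, 13, 99, 86]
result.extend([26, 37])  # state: [13, -17, 13, 99, 86, 26, 37]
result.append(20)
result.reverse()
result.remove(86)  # [20, 37, 26, 99, 13, -17, 13]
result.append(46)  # [20, 37, 26, 99, 13, -17, 13, 46]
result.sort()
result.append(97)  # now [-17, 13, 13, 20, 26, 37, 46, 99, 97]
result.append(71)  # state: [-17, 13, 13, 20, 26, 37, 46, 99, 97, 71]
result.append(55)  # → [-17, 13, 13, 20, 26, 37, 46, 99, 97, 71, 55]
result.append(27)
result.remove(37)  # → [-17, 13, 13, 20, 26, 46, 99, 97, 71, 55, 27]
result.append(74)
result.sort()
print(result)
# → [-17, 13, 13, 20, 26, 27, 46, 55, 71, 74, 97, 99]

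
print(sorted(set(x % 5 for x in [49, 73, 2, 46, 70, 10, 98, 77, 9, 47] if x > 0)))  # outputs [0, 1, 2, 3, 4]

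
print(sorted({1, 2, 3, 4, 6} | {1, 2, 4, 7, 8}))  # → [1, 2, 3, 4, 6, 7, 8]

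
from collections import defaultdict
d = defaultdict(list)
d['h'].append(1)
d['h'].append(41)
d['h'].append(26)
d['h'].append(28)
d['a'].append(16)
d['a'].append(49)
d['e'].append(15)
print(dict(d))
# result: {'h': [1, 41, 26, 28], 'a': [16, 49], 'e': [15]}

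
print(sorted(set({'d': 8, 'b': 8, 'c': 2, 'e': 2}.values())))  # [2, 8]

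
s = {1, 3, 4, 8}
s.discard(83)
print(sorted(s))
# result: [1, 3, 4, 8]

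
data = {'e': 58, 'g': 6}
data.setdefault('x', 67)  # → 67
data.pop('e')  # 58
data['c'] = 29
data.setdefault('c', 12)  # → 29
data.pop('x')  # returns 67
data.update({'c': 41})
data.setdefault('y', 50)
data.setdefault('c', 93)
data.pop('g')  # 6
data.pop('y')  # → 50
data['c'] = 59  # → {'c': 59}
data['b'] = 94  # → {'c': 59, 'b': 94}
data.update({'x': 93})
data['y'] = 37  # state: {'c': 59, 'b': 94, 'x': 93, 'y': 37}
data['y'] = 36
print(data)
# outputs {'c': 59, 'b': 94, 'x': 93, 'y': 36}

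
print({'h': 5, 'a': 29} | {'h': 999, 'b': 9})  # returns {'h': 999, 'a': 29, 'b': 9}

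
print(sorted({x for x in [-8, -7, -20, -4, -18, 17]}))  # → [-20, -18, -8, -7, -4, 17]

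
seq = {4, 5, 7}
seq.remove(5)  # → {4, 7}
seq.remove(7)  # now {4}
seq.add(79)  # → {4, 79}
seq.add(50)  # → {4, 50, 79}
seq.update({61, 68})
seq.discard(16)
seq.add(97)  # {4, 50, 61, 68, 79, 97}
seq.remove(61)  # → {4, 50, 68, 79, 97}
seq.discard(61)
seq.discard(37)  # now {4, 50, 68, 79, 97}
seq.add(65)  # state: {4, 50, 65, 68, 79, 97}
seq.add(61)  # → {4, 50, 61, 65, 68, 79, 97}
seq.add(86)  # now {4, 50, 61, 65, 68, 79, 86, 97}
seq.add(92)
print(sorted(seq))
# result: [4, 50, 61, 65, 68, 79, 86, 92, 97]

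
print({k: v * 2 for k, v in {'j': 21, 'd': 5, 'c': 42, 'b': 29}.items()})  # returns {'j': 42, 'd': 10, 'c': 84, 'b': 58}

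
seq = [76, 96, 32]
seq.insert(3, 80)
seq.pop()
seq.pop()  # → 32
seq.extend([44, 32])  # [76, 96, 44, 32]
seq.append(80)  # [76, 96, 44, 32, 80]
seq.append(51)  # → [76, 96, 44, 32, 80, 51]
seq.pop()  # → 51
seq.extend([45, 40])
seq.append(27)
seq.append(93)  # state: [76, 96, 44, 32, 80, 45, 40, 27, 93]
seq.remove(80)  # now [76, 96, 44, 32, 45, 40, 27, 93]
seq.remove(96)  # [76, 44, 32, 45, 40, 27, 93]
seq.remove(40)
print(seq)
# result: [76, 44, 32, 45, 27, 93]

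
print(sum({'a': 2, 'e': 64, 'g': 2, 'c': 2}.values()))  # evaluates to 70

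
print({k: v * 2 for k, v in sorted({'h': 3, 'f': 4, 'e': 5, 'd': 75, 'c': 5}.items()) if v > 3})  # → {'c': 10, 'd': 150, 'e': 10, 'f': 8}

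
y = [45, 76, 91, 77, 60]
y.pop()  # 60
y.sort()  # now [45, 76, 77, 91]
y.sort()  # [45, 76, 77, 91]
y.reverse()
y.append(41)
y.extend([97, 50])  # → [91, 77, 76, 45, 41, 97, 50]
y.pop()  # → 50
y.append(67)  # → [91, 77, 76, 45, 41, 97, 67]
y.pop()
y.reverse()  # [97, 41, 45, 76, 77, 91]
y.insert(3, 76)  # [97, 41, 45, 76, 76, 77, 91]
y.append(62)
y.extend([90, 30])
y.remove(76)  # [97, 41, 45, 76, 77, 91, 62, 90, 30]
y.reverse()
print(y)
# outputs [30, 90, 62, 91, 77, 76, 45, 41, 97]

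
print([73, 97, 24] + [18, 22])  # [73, 97, 24, 18, 22]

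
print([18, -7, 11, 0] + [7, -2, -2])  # [18, -7, 11, 0, 7, -2, -2]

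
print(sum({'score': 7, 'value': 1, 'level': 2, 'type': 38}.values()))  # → 48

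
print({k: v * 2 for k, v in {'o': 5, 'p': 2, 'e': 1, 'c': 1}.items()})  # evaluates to {'o': 10, 'p': 4, 'e': 2, 'c': 2}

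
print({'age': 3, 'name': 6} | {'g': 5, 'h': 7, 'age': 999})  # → {'age': 999, 'name': 6, 'g': 5, 'h': 7}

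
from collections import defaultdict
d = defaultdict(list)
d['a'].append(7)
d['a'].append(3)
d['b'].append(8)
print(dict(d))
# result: {'a': [7, 3], 'b': [8]}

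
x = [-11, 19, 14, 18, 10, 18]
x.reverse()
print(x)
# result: [18, 10, 18, 14, 19, -11]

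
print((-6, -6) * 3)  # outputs (-6, -6, -6, -6, -6, -6)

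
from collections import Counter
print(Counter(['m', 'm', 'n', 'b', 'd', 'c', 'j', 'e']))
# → Counter({'m': 2, 'n': 1, 'b': 1, 'd': 1, 'c': 1, 'j': 1, 'e': 1})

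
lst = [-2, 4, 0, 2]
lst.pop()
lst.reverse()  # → [0, 4, -2]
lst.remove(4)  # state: [0, -2]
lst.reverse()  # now [-2, 0]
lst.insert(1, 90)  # [-2, 90, 0]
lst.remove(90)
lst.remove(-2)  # [0]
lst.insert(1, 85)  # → [0, 85]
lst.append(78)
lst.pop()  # 78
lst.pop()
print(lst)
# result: [0]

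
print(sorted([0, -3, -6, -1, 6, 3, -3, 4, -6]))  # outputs [-6, -6, -3, -3, -1, 0, 3, 4, 6]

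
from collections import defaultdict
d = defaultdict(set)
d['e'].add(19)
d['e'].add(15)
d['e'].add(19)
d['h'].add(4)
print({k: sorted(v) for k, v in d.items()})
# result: {'e': [15, 19], 'h': [4]}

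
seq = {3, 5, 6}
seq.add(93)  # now {3, 5, 6, 93}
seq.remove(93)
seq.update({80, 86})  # {3, 5, 6, 80, 86}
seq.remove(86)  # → {3, 5, 6, 80}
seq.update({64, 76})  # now {3, 5, 6, 64, 76, 80}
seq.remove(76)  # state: {3, 5, 6, 64, 80}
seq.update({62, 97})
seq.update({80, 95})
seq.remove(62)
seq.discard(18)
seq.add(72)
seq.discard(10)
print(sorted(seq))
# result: [3, 5, 6, 64, 72, 80, 95, 97]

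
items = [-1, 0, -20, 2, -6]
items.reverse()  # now [-6, 2, -20, 0, -1]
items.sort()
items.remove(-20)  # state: [-6, -1, 0, 2]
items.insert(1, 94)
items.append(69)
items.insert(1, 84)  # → [-6, 84, 94, -1, 0, 2, 69]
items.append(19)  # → [-6, 84, 94, -1, 0, 2, 69, 19]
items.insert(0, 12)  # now [12, -6, 84, 94, -1, 0, 2, 69, 19]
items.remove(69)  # [12, -6, 84, 94, -1, 0, 2, 19]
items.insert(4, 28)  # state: [12, -6, 84, 94, 28, -1, 0, 2, 19]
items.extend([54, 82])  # [12, -6, 84, 94, 28, -1, 0, 2, 19, 54, 82]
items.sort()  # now [-6, -1, 0, 2, 12, 19, 28, 54, 82, 84, 94]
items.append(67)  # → [-6, -1, 0, 2, 12, 19, 28, 54, 82, 84, 94, 67]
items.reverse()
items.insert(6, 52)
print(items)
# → [67, 94, 84, 82, 54, 28, 52, 19, 12, 2, 0, -1, -6]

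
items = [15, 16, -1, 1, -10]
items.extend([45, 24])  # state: [15, 16, -1, 1, -10, 45, 24]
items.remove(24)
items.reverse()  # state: [45, -10, 1, -1, 16, 15]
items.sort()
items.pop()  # 45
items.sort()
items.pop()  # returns 16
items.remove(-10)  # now [-1, 1, 15]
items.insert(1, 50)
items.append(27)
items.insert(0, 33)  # [33, -1, 50, 1, 15, 27]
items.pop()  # 27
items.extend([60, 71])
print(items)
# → [33, -1, 50, 1, 15, 60, 71]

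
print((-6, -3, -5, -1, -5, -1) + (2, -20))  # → (-6, -3, -5, -1, -5, -1, 2, -20)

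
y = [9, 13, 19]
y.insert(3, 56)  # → [9, 13, 19, 56]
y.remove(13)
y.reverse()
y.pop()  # 9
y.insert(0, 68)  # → [68, 56, 19]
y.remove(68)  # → [56, 19]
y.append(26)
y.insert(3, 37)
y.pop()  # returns 37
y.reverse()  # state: [26, 19, 56]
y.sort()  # [19, 26, 56]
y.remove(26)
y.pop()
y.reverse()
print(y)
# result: [19]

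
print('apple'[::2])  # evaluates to ape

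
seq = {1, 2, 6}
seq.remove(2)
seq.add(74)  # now {1, 6, 74}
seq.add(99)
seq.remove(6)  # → {1, 74, 99}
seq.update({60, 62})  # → {1, 60, 62, 74, 99}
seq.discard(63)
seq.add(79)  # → {1, 60, 62, 74, 79, 99}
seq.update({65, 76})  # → {1, 60, 62, 65, 74, 76, 79, 99}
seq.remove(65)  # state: {1, 60, 62, 74, 76, 79, 99}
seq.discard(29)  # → {1, 60, 62, 74, 76, 79, 99}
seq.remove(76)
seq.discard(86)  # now {1, 60, 62, 74, 79, 99}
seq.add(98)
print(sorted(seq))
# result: [1, 60, 62, 74, 79, 98, 99]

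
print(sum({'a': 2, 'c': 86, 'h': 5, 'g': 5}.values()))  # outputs 98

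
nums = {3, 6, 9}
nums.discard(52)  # {3, 6, 9}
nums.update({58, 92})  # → {3, 6, 9, 58, 92}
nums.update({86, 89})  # {3, 6, 9, 58, 86, 89, 92}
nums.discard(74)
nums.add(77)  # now {3, 6, 9, 58, 77, 86, 89, 92}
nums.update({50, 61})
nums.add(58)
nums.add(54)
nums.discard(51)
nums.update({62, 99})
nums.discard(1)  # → {3, 6, 9, 50, 54, 58, 61, 62, 77, 86, 89, 92, 99}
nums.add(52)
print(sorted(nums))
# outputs [3, 6, 9, 50, 52, 54, 58, 61, 62, 77, 86, 89, 92, 99]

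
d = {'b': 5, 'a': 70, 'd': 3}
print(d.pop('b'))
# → 5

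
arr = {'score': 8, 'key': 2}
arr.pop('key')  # 2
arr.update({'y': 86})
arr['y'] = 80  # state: {'score': 8, 'y': 80}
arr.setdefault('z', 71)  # 71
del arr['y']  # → {'score': 8, 'z': 71}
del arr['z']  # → {'score': 8}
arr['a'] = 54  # {'score': 8, 'a': 54}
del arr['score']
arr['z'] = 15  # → {'a': 54, 'z': 15}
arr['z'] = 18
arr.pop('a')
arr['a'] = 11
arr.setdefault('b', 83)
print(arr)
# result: {'z': 18, 'a': 11, 'b': 83}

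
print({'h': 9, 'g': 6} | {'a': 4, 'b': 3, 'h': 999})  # {'h': 999, 'g': 6, 'a': 4, 'b': 3}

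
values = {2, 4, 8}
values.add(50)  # {2, 4, 8, 50}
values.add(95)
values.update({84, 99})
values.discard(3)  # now {2, 4, 8, 50, 84, 95, 99}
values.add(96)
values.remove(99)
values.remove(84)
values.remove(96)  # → {2, 4, 8, 50, 95}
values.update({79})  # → {2, 4, 8, 50, 79, 95}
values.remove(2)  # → {4, 8, 50, 79, 95}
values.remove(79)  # {4, 8, 50, 95}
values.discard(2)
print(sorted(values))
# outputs [4, 8, 50, 95]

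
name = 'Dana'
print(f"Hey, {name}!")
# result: Hey, Dana!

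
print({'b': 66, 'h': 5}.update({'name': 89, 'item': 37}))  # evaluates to None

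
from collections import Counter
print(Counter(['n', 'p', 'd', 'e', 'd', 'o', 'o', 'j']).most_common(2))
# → [('d', 2), ('o', 2)]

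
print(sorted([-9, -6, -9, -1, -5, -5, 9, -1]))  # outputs [-9, -9, -6, -5, -5, -1, -1, 9]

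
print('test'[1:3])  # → es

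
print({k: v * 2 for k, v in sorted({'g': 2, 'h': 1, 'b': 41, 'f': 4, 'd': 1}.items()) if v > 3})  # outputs {'b': 82, 'f': 8}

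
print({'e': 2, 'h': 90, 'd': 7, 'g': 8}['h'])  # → 90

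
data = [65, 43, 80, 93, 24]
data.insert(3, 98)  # [65, 43, 80, 98, 93, 24]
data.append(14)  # [65, 43, 80, 98, 93, 24, 14]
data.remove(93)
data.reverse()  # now [14, 24, 98, 80, 43, 65]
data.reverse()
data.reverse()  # [14, 24, 98, 80, 43, 65]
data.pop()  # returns 65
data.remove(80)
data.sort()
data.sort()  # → [14, 24, 43, 98]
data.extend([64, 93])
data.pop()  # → 93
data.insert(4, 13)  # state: [14, 24, 43, 98, 13, 64]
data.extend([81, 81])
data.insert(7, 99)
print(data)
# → [14, 24, 43, 98, 13, 64, 81, 99, 81]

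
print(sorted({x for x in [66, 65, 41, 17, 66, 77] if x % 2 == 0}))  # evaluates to [66]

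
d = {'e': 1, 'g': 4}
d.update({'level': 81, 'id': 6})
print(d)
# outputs {'e': 1, 'g': 4, 'level': 81, 'id': 6}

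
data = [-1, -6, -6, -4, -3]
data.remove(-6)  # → [-1, -6, -4, -3]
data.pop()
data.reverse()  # [-4, -6, -1]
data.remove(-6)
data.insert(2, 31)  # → [-4, -1, 31]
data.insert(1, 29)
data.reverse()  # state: [31, -1, 29, -4]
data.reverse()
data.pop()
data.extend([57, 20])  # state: [-4, 29, -1, 57, 20]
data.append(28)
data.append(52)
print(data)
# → [-4, 29, -1, 57, 20, 28, 52]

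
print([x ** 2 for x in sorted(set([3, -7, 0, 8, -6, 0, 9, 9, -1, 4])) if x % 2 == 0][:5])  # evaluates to [36, 0, 16, 64]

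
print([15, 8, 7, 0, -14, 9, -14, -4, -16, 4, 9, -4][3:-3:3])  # [0, -14]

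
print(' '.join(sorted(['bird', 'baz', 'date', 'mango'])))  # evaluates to baz bird date mango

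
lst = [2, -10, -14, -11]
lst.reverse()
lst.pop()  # 2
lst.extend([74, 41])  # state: [-11, -14, -10, 74, 41]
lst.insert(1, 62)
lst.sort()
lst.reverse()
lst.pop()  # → -14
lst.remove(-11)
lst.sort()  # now [-10, 41, 62, 74]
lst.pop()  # 74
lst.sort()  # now [-10, 41, 62]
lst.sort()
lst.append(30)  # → [-10, 41, 62, 30]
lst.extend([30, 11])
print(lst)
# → [-10, 41, 62, 30, 30, 11]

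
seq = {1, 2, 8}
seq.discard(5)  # {1, 2, 8}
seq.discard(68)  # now {1, 2, 8}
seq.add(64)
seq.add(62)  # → {1, 2, 8, 62, 64}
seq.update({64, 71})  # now {1, 2, 8, 62, 64, 71}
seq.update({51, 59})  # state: {1, 2, 8, 51, 59, 62, 64, 71}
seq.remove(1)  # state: {2, 8, 51, 59, 62, 64, 71}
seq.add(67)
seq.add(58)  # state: {2, 8, 51, 58, 59, 62, 64, 67, 71}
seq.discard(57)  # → {2, 8, 51, 58, 59, 62, 64, 67, 71}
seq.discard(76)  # {2, 8, 51, 58, 59, 62, 64, 67, 71}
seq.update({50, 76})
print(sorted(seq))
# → [2, 8, 50, 51, 58, 59, 62, 64, 67, 71, 76]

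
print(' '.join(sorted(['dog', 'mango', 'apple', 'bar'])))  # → apple bar dog mango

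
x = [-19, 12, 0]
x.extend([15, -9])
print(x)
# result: [-19, 12, 0, 15, -9]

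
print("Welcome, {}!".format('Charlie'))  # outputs Welcome, Charlie!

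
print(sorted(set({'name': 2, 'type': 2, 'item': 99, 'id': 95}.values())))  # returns [2, 95, 99]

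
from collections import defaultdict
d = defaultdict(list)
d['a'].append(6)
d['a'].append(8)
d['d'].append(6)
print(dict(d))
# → {'a': [6, 8], 'd': [6]}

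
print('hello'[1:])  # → ello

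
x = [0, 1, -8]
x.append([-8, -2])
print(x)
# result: [0, 1, -8, [-8, -2]]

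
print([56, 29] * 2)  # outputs [56, 29, 56, 29]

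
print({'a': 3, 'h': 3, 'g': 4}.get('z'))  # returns None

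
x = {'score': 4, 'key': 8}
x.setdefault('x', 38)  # 38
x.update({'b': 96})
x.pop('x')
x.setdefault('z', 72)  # 72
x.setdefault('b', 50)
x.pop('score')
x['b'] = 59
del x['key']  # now {'b': 59, 'z': 72}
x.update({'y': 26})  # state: {'b': 59, 'z': 72, 'y': 26}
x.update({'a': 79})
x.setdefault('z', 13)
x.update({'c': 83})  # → {'b': 59, 'z': 72, 'y': 26, 'a': 79, 'c': 83}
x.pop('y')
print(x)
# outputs {'b': 59, 'z': 72, 'a': 79, 'c': 83}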